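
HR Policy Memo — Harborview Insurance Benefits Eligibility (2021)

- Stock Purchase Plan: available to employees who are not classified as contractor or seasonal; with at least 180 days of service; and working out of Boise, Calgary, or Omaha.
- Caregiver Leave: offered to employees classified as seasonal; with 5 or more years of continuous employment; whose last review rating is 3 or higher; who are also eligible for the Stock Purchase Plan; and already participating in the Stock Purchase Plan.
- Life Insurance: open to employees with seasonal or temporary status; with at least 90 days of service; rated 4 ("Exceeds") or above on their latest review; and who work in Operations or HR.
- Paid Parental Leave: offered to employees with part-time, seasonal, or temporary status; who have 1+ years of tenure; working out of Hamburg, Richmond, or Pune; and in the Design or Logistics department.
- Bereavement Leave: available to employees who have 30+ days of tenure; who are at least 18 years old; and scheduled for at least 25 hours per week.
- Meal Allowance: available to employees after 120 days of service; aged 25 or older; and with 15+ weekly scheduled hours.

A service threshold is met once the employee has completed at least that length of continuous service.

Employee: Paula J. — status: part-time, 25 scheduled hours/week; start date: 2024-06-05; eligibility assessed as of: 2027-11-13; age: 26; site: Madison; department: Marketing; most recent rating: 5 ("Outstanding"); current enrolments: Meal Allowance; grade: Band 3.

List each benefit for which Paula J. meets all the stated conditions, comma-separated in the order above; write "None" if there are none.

Service from 2024-06-05 to 2027-11-13: 1256 days.
Stock Purchase Plan — status part-time ✓ (not excluded); service 1256 days ≥ 180 days ✓; site Madison ✗ (not Boise, Calgary, or Omaha) → not eligible.
Caregiver Leave — status part-time ✗ (requires seasonal) → not eligible.
Life Insurance — status part-time ✗ (requires seasonal or temporary) → not eligible.
Paid Parental Leave — status part-time ✓; service 1256 days ≥ 1 year (≈365 days) ✓; site Madison ✗ (not Hamburg, Richmond, or Pune) → not eligible.
Bereavement Leave — service 1256 days ≥ 30 days ✓; age 26 ≥ 18 ✓; 25 hrs/wk ≥ 25 ✓ → eligible.
Meal Allowance — service 1256 days ≥ 120 days ✓; age 26 ≥ 25 ✓; 25 hrs/wk ≥ 15 ✓ → eligible.

Bereavement Leave, Meal Allowance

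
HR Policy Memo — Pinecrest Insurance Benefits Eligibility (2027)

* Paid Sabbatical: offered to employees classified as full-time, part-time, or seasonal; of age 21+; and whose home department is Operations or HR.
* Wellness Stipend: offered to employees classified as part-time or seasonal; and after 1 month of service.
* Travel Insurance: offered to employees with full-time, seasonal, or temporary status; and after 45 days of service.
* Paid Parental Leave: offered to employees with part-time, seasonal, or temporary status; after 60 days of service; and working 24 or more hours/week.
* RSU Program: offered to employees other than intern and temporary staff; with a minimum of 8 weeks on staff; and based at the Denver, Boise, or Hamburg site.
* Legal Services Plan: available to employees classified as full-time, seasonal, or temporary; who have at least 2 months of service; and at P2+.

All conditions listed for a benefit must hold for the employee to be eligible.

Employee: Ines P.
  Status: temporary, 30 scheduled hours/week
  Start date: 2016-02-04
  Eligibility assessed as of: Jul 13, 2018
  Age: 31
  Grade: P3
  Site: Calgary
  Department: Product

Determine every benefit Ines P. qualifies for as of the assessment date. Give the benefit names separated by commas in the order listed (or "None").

Travel Insurance, Paid Parental Leave, Legal Services Plan

Service from 2016-02-04 to Jul 13, 2018: 890 days.
Paid Sabbatical — status temporary ✗ (requires full-time, part-time, or seasonal) → not eligible.
Wellness Stipend — status temporary ✗ (requires part-time or seasonal) → not eligible.
Travel Insurance — status temporary ✓; service 890 days ≥ 45 days ✓ → eligible.
Paid Parental Leave — status temporary ✓; service 890 days ≥ 60 days ✓; 30 hrs/wk ≥ 24 ✓ → eligible.
RSU Program — status temporary ✗ (excluded) → not eligible.
Legal Services Plan — status temporary ✓; service 890 days ≥ 2 months (≈60 days) ✓; grade P3 ≥ P2 ✓ → eligible.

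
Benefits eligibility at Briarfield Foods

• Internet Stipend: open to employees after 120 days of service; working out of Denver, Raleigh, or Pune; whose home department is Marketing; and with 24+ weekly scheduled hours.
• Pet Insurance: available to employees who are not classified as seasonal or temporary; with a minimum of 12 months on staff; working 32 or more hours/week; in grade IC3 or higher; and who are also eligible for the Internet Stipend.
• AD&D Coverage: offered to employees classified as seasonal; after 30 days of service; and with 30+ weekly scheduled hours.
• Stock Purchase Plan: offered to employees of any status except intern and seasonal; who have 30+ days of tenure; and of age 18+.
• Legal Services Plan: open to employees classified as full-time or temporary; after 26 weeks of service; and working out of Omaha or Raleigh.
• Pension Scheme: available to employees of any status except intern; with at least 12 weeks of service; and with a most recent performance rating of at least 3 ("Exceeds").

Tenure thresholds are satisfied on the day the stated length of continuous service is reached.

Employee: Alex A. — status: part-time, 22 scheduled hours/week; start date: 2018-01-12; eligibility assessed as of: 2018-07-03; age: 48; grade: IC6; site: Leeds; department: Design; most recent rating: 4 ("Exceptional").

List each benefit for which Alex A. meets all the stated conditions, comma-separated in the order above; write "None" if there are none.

Stock Purchase Plan, Pension Scheme

Service from 2018-01-12 to 2018-07-03: 172 days.
Internet Stipend — service 172 days ≥ 120 days ✓; site Leeds ✗ (not Denver, Raleigh, or Pune) → not eligible.
Pet Insurance — status part-time ✓ (not excluded); service 172 days < 12 months (≈360 days) ✗ → not eligible.
AD&D Coverage — status part-time ✗ (requires seasonal) → not eligible.
Stock Purchase Plan — status part-time ✓ (not excluded); service 172 days ≥ 30 days ✓; age 48 ≥ 18 ✓ → eligible.
Legal Services Plan — status part-time ✗ (requires full-time or temporary) → not eligible.
Pension Scheme — status part-time ✓ (not excluded); service 172 days ≥ 12 weeks (≈84 days) ✓; rating 4 ≥ 3 ✓ → eligible.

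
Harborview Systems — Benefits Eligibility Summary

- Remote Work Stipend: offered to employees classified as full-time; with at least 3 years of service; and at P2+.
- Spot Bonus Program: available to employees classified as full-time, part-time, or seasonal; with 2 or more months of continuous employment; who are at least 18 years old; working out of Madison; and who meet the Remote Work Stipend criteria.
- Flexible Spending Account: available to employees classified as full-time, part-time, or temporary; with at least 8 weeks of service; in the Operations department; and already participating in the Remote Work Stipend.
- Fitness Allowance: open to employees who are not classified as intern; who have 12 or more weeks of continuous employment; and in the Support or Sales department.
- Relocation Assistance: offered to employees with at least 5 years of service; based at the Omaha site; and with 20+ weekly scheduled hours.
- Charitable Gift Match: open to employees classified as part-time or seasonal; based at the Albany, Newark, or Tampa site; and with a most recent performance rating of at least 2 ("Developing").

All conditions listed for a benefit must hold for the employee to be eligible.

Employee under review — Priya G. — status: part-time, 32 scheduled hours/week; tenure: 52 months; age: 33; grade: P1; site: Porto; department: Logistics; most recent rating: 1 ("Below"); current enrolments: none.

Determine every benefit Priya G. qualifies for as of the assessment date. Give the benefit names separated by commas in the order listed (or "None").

Remote Work Stipend — status part-time ✗ (requires full-time) → not eligible.
Spot Bonus Program — status part-time ✓; service 52 months ≥ 2 months ✓; age 33 ≥ 18 ✓; site Porto ✗ (not Madison) → not eligible.
Flexible Spending Account — status part-time ✓; service 52 months ≥ 8 weeks (≈56 days) ✓; dept Logistics ✗ → not eligible.
Fitness Allowance — status part-time ✓ (not excluded); service 52 months ≥ 12 weeks (≈84 days) ✓; dept Logistics ✗ → not eligible.
Relocation Assistance — service 52 months < 5 years (≈1825 days) ✗ → not eligible.
Charitable Gift Match — status part-time ✓; site Porto ✗ (not Albany, Newark, or Tampa) → not eligible.

None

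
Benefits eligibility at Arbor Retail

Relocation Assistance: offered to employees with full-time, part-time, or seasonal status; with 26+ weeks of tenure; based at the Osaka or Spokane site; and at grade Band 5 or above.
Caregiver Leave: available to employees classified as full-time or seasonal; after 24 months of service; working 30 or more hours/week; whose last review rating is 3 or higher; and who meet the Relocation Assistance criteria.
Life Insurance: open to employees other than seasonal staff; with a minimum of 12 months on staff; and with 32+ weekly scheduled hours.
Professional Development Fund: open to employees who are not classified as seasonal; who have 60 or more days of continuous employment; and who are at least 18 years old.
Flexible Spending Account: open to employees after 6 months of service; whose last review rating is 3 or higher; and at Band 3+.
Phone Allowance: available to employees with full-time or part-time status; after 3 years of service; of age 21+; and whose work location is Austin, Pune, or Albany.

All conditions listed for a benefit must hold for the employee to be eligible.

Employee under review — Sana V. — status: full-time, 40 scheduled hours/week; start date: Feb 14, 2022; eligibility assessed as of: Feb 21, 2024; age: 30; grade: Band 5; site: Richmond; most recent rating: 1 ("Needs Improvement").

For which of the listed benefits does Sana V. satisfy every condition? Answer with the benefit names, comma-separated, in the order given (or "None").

Life Insurance, Professional Development Fund

Service from Feb 14, 2022 to Feb 21, 2024: 737 days.
Relocation Assistance — status full-time ✓; service 737 days ≥ 26 weeks (≈182 days) ✓; site Richmond ✗ (not Osaka or Spokane) → not eligible.
Caregiver Leave — status full-time ✓; service 737 days ≥ 24 months (≈720 days) ✓; 40 hrs/wk ≥ 30 ✓; rating 1 < 3 ✗ → not eligible.
Life Insurance — status full-time ✓ (not excluded); service 737 days ≥ 12 months (≈360 days) ✓; 40 hrs/wk ≥ 32 ✓ → eligible.
Professional Development Fund — status full-time ✓ (not excluded); service 737 days ≥ 60 days ✓; age 30 ≥ 18 ✓ → eligible.
Flexible Spending Account — service 737 days ≥ 6 months (≈180 days) ✓; rating 1 < 3 ✗ → not eligible.
Phone Allowance — status full-time ✓; service 737 days < 3 years (≈1095 days) ✗ → not eligible.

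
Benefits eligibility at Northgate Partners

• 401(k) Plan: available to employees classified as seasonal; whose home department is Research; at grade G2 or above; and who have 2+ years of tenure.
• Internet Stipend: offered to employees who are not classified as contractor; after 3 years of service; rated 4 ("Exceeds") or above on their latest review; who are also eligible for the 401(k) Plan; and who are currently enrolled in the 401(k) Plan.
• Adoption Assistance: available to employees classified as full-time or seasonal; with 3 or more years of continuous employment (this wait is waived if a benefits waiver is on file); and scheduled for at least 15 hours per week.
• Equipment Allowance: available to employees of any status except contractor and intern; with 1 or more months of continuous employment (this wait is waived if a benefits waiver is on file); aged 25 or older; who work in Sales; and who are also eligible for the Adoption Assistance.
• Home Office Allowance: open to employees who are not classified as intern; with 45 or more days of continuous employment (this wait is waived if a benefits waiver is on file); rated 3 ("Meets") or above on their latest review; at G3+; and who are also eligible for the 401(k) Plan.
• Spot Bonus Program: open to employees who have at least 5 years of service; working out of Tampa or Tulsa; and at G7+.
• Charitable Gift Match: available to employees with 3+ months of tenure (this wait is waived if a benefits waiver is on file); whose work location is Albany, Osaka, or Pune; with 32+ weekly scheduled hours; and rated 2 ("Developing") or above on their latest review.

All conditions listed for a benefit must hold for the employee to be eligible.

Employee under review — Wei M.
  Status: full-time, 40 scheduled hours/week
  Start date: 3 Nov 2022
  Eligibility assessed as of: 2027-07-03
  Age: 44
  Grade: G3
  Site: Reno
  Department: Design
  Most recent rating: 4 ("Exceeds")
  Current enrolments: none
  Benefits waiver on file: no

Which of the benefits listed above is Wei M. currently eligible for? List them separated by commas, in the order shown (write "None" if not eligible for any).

Adoption Assistance

Service from 3 Nov 2022 to 2027-07-03: 1703 days.
401(k) Plan — status full-time ✗ (requires seasonal) → not eligible.
Internet Stipend — status full-time ✓ (not excluded); service 1703 days ≥ 3 years (≈1095 days) ✓; rating 4 ≥ 4 ✓; not eligible for 401(k) Plan ✗ → not eligible.
Adoption Assistance — status full-time ✓; no waiver, service 1703 days ≥ 3 years (≈1095 days) ✓; 40 hrs/wk ≥ 15 ✓ → eligible.
Equipment Allowance — status full-time ✓ (not excluded); no waiver, service 1703 days ≥ 1 month (≈30 days) ✓; age 44 ≥ 25 ✓; dept Design ✗ → not eligible.
Home Office Allowance — status full-time ✓ (not excluded); no waiver, service 1703 days ≥ 45 days ✓; rating 4 ≥ 3 ✓; grade G3 ≥ G3 ✓; not eligible for 401(k) Plan ✗ → not eligible.
Spot Bonus Program — service 1703 days < 5 years (≈1825 days) ✗ → not eligible.
Charitable Gift Match — no waiver, service 1703 days ≥ 3 months (≈90 days) ✓; site Reno ✗ (not Albany, Osaka, or Pune) → not eligible.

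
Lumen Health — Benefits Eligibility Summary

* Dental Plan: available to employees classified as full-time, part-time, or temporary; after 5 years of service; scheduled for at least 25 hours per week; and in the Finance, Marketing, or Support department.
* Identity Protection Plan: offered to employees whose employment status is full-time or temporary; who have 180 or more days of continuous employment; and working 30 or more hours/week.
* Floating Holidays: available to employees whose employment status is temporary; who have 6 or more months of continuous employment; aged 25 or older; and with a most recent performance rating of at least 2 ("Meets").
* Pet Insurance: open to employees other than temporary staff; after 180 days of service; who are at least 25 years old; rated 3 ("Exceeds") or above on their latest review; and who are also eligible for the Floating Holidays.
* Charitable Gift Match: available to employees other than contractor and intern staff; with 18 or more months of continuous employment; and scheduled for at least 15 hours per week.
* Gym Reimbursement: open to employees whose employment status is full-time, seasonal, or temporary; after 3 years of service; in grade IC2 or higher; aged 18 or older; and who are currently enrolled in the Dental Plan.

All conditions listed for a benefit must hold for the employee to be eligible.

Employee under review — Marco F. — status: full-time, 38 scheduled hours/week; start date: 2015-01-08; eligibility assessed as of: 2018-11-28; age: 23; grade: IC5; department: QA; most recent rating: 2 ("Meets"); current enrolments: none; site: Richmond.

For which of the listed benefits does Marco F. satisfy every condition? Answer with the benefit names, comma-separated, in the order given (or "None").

Service from 2015-01-08 to 2018-11-28: 1420 days.
Dental Plan — status full-time ✓; service 1420 days < 5 years (≈1825 days) ✗ → not eligible.
Identity Protection Plan — status full-time ✓; service 1420 days ≥ 180 days ✓; 38 hrs/wk ≥ 30 ✓ → eligible.
Floating Holidays — status full-time ✗ (requires temporary) → not eligible.
Pet Insurance — status full-time ✓ (not excluded); service 1420 days ≥ 180 days ✓; age 23 < 25 ✗ → not eligible.
Charitable Gift Match — status full-time ✓ (not excluded); service 1420 days ≥ 18 months (≈540 days) ✓; 38 hrs/wk ≥ 15 ✓ → eligible.
Gym Reimbursement — status full-time ✓; service 1420 days ≥ 3 years (≈1095 days) ✓; grade IC5 ≥ IC2 ✓; age 23 ≥ 18 ✓; not enrolled in Dental Plan ✗ → not eligible.

Identity Protection Plan, Charitable Gift Match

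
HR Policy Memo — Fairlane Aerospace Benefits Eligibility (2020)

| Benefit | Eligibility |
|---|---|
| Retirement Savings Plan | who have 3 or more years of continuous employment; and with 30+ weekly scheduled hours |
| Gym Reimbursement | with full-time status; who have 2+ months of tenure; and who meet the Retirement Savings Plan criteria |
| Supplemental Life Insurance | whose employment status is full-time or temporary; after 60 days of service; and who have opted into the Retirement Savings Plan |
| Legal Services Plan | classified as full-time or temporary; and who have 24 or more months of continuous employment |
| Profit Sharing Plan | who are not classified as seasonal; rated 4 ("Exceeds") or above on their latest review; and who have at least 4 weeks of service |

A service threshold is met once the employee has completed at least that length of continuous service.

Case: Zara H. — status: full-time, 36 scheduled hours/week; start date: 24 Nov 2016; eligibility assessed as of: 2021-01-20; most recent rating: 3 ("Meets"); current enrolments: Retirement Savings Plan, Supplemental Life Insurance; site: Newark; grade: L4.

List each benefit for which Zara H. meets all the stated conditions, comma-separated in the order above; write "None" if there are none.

Service from 24 Nov 2016 to 2021-01-20: 1518 days.
Retirement Savings Plan — service 1518 days ≥ 3 years (≈1095 days) ✓; 36 hrs/wk ≥ 30 ✓ → eligible.
Gym Reimbursement — status full-time ✓; service 1518 days ≥ 2 months (≈60 days) ✓; eligible for Retirement Savings Plan ✓ → eligible.
Supplemental Life Insurance — status full-time ✓; service 1518 days ≥ 60 days ✓; enrolled in Retirement Savings Plan ✓ → eligible.
Legal Services Plan — status full-time ✓; service 1518 days ≥ 24 months (≈720 days) ✓ → eligible.
Profit Sharing Plan — status full-time ✓ (not excluded); rating 3 < 4 ✗ → not eligible.

Retirement Savings Plan, Gym Reimbursement, Supplemental Life Insurance, Legal Services Plan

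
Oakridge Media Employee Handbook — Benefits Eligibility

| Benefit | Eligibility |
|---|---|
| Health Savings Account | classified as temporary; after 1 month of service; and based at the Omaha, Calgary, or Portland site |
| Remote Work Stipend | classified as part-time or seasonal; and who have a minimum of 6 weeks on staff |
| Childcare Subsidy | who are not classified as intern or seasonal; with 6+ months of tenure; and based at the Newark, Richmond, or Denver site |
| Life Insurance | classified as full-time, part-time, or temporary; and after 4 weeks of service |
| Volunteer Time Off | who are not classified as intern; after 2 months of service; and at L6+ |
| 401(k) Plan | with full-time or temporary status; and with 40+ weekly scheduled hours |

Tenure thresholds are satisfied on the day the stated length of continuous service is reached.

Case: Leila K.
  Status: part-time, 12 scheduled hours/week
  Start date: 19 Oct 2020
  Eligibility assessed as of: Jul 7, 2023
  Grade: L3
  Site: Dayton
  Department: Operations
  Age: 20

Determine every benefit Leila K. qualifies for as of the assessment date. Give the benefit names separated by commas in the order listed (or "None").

Remote Work Stipend, Life Insurance

Service from 19 Oct 2020 to Jul 7, 2023: 991 days.
Health Savings Account — status part-time ✗ (requires temporary) → not eligible.
Remote Work Stipend — status part-time ✓; service 991 days ≥ 6 weeks (≈42 days) ✓ → eligible.
Childcare Subsidy — status part-time ✓ (not excluded); service 991 days ≥ 6 months (≈180 days) ✓; site Dayton ✗ (not Newark, Richmond, or Denver) → not eligible.
Life Insurance — status part-time ✓; service 991 days ≥ 4 weeks (≈28 days) ✓ → eligible.
Volunteer Time Off — status part-time ✓ (not excluded); service 991 days ≥ 2 months (≈60 days) ✓; grade L3 < L6 ✗ → not eligible.
401(k) Plan — status part-time ✗ (requires full-time or temporary) → not eligible.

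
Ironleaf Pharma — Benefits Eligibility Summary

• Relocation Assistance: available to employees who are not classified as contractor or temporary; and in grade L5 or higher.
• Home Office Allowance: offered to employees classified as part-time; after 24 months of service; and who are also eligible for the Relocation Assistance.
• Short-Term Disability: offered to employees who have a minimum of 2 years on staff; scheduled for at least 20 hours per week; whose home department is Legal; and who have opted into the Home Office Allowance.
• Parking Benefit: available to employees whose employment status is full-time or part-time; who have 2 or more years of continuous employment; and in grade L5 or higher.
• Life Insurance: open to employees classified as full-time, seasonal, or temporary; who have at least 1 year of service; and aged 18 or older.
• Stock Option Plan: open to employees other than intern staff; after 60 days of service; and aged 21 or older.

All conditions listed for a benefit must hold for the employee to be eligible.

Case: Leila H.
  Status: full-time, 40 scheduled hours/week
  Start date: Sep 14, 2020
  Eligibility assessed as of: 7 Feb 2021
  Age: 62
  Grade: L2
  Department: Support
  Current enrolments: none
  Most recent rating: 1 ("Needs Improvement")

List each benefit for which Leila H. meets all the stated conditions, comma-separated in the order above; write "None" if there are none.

Stock Option Plan

Service from Sep 14, 2020 to 7 Feb 2021: 146 days.
Relocation Assistance — status full-time ✓ (not excluded); grade L2 < L5 ✗ → not eligible.
Home Office Allowance — status full-time ✗ (requires part-time) → not eligible.
Short-Term Disability — service 146 days < 2 years (≈730 days) ✗ → not eligible.
Parking Benefit — status full-time ✓; service 146 days < 2 years (≈730 days) ✗ → not eligible.
Life Insurance — status full-time ✓; service 146 days < 1 year (≈365 days) ✗ → not eligible.
Stock Option Plan — status full-time ✓ (not excluded); service 146 days ≥ 60 days ✓; age 62 ≥ 21 ✓ → eligible.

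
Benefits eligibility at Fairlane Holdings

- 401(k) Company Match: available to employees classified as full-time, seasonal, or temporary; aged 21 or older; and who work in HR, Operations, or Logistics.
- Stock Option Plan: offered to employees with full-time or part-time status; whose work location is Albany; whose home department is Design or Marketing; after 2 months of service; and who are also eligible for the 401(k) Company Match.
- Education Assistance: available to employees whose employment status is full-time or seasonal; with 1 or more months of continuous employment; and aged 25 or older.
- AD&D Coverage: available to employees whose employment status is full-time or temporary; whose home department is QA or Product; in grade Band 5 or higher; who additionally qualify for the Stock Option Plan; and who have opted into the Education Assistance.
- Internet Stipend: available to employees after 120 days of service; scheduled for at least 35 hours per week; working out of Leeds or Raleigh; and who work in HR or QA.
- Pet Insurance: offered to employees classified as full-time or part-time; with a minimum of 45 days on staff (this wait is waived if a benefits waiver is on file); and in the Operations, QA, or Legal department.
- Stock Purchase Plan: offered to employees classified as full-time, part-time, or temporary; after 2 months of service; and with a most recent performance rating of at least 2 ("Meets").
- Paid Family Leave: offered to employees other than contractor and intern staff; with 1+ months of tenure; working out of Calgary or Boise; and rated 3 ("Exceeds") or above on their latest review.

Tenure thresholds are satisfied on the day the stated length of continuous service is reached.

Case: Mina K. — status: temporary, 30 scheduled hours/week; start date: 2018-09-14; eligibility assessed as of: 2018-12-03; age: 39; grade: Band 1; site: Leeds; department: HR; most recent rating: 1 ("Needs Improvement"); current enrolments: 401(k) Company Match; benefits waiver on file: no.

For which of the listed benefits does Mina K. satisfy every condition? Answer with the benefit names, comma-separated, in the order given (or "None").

401(k) Company Match

Service from 2018-09-14 to 2018-12-03: 80 days.
401(k) Company Match — status temporary ✓; age 39 ≥ 21 ✓; dept HR ✓ → eligible.
Stock Option Plan — status temporary ✗ (requires full-time or part-time) → not eligible.
Education Assistance — status temporary ✗ (requires full-time or seasonal) → not eligible.
AD&D Coverage — status temporary ✓; dept HR ✗ → not eligible.
Internet Stipend — service 80 days < 120 days ✗ → not eligible.
Pet Insurance — status temporary ✗ (requires full-time or part-time) → not eligible.
Stock Purchase Plan — status temporary ✓; service 80 days ≥ 2 months (≈60 days) ✓; rating 1 < 2 ✗ → not eligible.
Paid Family Leave — status temporary ✓ (not excluded); service 80 days ≥ 1 month (≈30 days) ✓; site Leeds ✗ (not Calgary or Boise) → not eligible.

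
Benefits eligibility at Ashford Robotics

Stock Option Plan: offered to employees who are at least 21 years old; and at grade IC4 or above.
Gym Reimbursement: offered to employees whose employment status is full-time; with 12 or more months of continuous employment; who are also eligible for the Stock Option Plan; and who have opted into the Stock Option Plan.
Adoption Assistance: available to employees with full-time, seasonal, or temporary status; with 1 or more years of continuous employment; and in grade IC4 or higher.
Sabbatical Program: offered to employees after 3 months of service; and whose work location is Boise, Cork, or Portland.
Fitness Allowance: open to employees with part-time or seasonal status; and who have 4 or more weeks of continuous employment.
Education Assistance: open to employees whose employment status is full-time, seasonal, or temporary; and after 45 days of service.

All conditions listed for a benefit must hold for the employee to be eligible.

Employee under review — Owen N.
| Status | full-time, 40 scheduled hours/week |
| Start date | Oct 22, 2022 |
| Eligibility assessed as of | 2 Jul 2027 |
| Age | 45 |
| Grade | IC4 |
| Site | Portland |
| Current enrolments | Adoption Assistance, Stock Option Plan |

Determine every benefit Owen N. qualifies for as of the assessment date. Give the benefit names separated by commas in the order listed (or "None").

Service from Oct 22, 2022 to 2 Jul 2027: 1714 days.
Stock Option Plan — age 45 ≥ 21 ✓; grade IC4 ≥ IC4 ✓ → eligible.
Gym Reimbursement — status full-time ✓; service 1714 days ≥ 12 months (≈360 days) ✓; eligible for Stock Option Plan ✓; enrolled in Stock Option Plan ✓ → eligible.
Adoption Assistance — status full-time ✓; service 1714 days ≥ 1 year (≈365 days) ✓; grade IC4 ≥ IC4 ✓ → eligible.
Sabbatical Program — service 1714 days ≥ 3 months (≈90 days) ✓; site Portland ✓ → eligible.
Fitness Allowance — status full-time ✗ (requires part-time or seasonal) → not eligible.
Education Assistance — status full-time ✓; service 1714 days ≥ 45 days ✓ → eligible.

Stock Option Plan, Gym Reimbursement, Adoption Assistance, Sabbatical Program, Education Assistance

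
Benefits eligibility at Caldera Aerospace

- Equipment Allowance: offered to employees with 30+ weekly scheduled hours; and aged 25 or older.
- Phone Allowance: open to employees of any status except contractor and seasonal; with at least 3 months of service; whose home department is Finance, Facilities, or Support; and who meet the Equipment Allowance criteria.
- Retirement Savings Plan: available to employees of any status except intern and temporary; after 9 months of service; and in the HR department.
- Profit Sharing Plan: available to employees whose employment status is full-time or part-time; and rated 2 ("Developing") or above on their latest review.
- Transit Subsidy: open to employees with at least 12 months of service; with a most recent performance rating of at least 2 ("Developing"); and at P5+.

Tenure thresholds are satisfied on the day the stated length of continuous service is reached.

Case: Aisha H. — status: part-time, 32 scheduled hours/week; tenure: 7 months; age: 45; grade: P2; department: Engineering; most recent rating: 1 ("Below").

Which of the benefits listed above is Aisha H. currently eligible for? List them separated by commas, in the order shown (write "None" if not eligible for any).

Equipment Allowance

Equipment Allowance — 32 hrs/wk ≥ 30 ✓; age 45 ≥ 25 ✓ → eligible.
Phone Allowance — status part-time ✓ (not excluded); service 7 months ≥ 3 months ✓; dept Engineering ✗ → not eligible.
Retirement Savings Plan — status part-time ✓ (not excluded); service 7 months < 9 months ✗ → not eligible.
Profit Sharing Plan — status part-time ✓; rating 1 < 2 ✗ → not eligible.
Transit Subsidy — service 7 months < 12 months ✗ → not eligible.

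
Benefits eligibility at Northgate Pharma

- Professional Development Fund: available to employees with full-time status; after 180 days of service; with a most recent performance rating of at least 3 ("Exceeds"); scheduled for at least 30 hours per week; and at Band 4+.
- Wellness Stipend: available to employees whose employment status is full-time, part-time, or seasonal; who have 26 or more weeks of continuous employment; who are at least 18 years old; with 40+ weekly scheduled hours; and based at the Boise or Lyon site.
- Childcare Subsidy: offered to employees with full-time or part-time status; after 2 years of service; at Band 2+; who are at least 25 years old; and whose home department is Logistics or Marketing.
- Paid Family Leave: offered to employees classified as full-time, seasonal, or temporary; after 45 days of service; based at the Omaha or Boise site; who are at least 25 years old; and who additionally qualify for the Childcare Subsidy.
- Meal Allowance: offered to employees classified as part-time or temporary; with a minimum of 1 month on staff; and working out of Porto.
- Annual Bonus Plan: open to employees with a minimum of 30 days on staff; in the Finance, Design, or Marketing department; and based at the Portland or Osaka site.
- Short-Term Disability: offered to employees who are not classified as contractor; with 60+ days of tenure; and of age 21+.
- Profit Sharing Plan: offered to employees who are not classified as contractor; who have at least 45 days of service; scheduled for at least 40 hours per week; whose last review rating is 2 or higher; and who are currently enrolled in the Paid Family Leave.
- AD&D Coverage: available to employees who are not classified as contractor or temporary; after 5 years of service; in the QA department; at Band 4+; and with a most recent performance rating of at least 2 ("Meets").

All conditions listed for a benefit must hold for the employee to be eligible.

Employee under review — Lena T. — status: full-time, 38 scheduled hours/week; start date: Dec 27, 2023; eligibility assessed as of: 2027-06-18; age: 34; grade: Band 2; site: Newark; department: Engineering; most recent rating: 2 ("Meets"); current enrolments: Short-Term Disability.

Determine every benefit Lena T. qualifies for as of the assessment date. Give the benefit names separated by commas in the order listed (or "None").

Short-Term Disability

Service from Dec 27, 2023 to 2027-06-18: 1269 days.
Professional Development Fund — status full-time ✓; service 1269 days ≥ 180 days ✓; rating 2 < 3 ✗ → not eligible.
Wellness Stipend — status full-time ✓; service 1269 days ≥ 26 weeks (≈182 days) ✓; age 34 ≥ 18 ✓; 38 hrs/wk < 40 ✗ → not eligible.
Childcare Subsidy — status full-time ✓; service 1269 days ≥ 2 years (≈730 days) ✓; grade Band 2 ≥ Band 2 ✓; age 34 ≥ 25 ✓; dept Engineering ✗ → not eligible.
Paid Family Leave — status full-time ✓; service 1269 days ≥ 45 days ✓; site Newark ✗ (not Omaha or Boise) → not eligible.
Meal Allowance — status full-time ✗ (requires part-time or temporary) → not eligible.
Annual Bonus Plan — service 1269 days ≥ 30 days ✓; dept Engineering ✗ → not eligible.
Short-Term Disability — status full-time ✓ (not excluded); service 1269 days ≥ 60 days ✓; age 34 ≥ 21 ✓ → eligible.
Profit Sharing Plan — status full-time ✓ (not excluded); service 1269 days ≥ 45 days ✓; 38 hrs/wk < 40 ✗ → not eligible.
AD&D Coverage — status full-time ✓ (not excluded); service 1269 days < 5 years (≈1825 days) ✗ → not eligible.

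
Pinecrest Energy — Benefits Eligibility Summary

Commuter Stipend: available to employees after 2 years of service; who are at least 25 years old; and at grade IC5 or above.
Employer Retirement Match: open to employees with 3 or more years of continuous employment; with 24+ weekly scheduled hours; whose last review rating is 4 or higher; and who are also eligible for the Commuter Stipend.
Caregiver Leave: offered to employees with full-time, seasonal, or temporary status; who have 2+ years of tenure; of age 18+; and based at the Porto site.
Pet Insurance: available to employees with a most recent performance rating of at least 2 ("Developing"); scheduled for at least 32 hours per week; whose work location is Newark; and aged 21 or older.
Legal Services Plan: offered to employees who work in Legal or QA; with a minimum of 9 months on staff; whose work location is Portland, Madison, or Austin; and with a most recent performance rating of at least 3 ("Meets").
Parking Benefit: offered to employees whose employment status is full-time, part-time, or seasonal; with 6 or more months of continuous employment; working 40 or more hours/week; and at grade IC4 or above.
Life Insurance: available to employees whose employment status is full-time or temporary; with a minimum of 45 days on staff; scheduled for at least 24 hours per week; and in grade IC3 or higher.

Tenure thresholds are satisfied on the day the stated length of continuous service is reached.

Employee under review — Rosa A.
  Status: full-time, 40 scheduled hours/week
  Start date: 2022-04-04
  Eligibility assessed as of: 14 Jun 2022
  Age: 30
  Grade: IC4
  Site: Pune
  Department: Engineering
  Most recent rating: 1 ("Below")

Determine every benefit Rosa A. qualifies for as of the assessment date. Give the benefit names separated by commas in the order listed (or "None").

Service from 2022-04-04 to 14 Jun 2022: 71 days.
Commuter Stipend — service 71 days < 2 years (≈730 days) ✗ → not eligible.
Employer Retirement Match — service 71 days < 3 years (≈1095 days) ✗ → not eligible.
Caregiver Leave — status full-time ✓; service 71 days < 2 years (≈730 days) ✗ → not eligible.
Pet Insurance — rating 1 < 2 ✗ → not eligible.
Legal Services Plan — dept Engineering ✗ → not eligible.
Parking Benefit — status full-time ✓; service 71 days < 6 months (≈180 days) ✗ → not eligible.
Life Insurance — status full-time ✓; service 71 days ≥ 45 days ✓; 40 hrs/wk ≥ 24 ✓; grade IC4 ≥ IC3 ✓ → eligible.

Life Insurance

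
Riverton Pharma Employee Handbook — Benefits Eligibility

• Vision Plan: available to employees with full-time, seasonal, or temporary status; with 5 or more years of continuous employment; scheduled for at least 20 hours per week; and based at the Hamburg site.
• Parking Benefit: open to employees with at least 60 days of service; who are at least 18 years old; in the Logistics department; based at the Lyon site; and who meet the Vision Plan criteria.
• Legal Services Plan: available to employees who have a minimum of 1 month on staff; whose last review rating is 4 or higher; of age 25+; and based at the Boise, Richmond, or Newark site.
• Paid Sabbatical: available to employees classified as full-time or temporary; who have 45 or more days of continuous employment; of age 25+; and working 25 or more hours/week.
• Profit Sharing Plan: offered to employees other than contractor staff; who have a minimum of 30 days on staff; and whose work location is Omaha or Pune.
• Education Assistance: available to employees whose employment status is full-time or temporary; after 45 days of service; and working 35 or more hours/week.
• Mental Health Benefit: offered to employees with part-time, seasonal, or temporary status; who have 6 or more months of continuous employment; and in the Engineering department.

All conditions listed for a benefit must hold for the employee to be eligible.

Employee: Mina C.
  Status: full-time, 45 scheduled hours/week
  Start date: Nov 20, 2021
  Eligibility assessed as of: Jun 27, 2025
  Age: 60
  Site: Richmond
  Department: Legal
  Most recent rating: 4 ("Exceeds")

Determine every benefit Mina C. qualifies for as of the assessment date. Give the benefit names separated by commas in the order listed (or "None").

Legal Services Plan, Paid Sabbatical, Education Assistance

Service from Nov 20, 2021 to Jun 27, 2025: 1315 days.
Vision Plan — status full-time ✓; service 1315 days < 5 years (≈1825 days) ✗ → not eligible.
Parking Benefit — service 1315 days ≥ 60 days ✓; age 60 ≥ 18 ✓; dept Legal ✗ → not eligible.
Legal Services Plan — service 1315 days ≥ 1 month (≈30 days) ✓; rating 4 ≥ 4 ✓; age 60 ≥ 25 ✓; site Richmond ✓ → eligible.
Paid Sabbatical — status full-time ✓; service 1315 days ≥ 45 days ✓; age 60 ≥ 25 ✓; 45 hrs/wk ≥ 25 ✓ → eligible.
Profit Sharing Plan — status full-time ✓ (not excluded); service 1315 days ≥ 30 days ✓; site Richmond ✗ (not Omaha or Pune) → not eligible.
Education Assistance — status full-time ✓; service 1315 days ≥ 45 days ✓; 45 hrs/wk ≥ 35 ✓ → eligible.
Mental Health Benefit — status full-time ✗ (requires part-time, seasonal, or temporary) → not eligible.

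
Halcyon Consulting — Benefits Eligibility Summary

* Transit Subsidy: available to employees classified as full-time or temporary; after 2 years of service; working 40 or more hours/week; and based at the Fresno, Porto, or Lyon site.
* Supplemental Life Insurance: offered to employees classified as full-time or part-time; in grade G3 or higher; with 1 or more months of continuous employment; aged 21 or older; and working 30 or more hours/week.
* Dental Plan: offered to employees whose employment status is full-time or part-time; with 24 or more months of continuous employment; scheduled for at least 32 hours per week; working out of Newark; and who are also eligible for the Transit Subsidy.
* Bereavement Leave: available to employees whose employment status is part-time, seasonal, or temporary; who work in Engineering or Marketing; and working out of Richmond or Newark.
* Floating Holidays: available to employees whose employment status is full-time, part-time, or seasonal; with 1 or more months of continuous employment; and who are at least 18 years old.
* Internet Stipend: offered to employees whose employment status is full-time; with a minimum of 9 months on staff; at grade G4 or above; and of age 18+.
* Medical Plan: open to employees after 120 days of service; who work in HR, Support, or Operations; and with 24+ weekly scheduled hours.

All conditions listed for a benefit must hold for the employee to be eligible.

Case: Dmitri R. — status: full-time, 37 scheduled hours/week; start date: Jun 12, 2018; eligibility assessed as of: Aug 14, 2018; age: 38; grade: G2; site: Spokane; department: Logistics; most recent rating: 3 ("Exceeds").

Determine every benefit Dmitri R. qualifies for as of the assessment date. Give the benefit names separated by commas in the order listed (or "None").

Floating Holidays

Service from Jun 12, 2018 to Aug 14, 2018: 63 days.
Transit Subsidy — status full-time ✓; service 63 days < 2 years (≈730 days) ✗ → not eligible.
Supplemental Life Insurance — status full-time ✓; grade G2 < G3 ✗ → not eligible.
Dental Plan — status full-time ✓; service 63 days < 24 months (≈720 days) ✗ → not eligible.
Bereavement Leave — status full-time ✗ (requires part-time, seasonal, or temporary) → not eligible.
Floating Holidays — status full-time ✓; service 63 days ≥ 1 month (≈30 days) ✓; age 38 ≥ 18 ✓ → eligible.
Internet Stipend — status full-time ✓; service 63 days < 9 months (≈270 days) ✗ → not eligible.
Medical Plan — service 63 days < 120 days ✗ → not eligible.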